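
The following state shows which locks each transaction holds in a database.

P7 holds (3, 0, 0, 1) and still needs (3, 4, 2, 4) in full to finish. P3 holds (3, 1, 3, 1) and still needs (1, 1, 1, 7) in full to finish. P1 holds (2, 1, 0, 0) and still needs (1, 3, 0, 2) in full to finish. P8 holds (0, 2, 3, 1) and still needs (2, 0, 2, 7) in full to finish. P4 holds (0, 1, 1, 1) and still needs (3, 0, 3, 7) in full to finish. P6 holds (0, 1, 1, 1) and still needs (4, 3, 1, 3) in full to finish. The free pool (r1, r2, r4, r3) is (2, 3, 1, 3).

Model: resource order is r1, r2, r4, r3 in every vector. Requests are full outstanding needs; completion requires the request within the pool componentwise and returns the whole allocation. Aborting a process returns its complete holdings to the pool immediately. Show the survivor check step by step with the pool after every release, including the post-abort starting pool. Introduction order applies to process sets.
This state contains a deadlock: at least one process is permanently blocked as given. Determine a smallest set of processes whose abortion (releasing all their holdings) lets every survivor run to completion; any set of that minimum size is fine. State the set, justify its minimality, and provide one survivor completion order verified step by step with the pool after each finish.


The answer: abort P3 and P8.
Key observation: the returned (3, 3, 6, 2) from P3 and P8 is what brings P4 — unrunnable before, under any order — into play at step 4.
Minimality, checking each single-abort alternative: P7 alone leaves P3 blocked (short on r3); P3 alone leaves P8 blocked (short on r3); P1 alone leaves P3 blocked (short on r3); P8 alone leaves P3 blocked (short on r3); P4 alone leaves P3 blocked (short on r3); P6 alone leaves P3 blocked (short on r3).
One survivor order: P6, P7, P1, P4. Check, step by step (post-abort pool first):
  pool = (5, 6, 7, 5)
  P6: need (4, 3, 1, 3) fits (5, 6, 7, 5); releases (0, 1, 1, 1), pool now (5, 7, 8, 6)
  P7: need (3, 4, 2, 4) fits (5, 7, 8, 6); releases (3, 0, 0, 1), pool now (8, 7, 8, 7)
  P1: need (1, 3, 0, 2) fits (8, 7, 8, 7); releases (2, 1, 0, 0), pool now (10, 8, 8, 7)
  P4: need (3, 0, 3, 7) fits (10, 8, 8, 7); releases (0, 1, 1, 1), pool now (10, 9, 9, 8)


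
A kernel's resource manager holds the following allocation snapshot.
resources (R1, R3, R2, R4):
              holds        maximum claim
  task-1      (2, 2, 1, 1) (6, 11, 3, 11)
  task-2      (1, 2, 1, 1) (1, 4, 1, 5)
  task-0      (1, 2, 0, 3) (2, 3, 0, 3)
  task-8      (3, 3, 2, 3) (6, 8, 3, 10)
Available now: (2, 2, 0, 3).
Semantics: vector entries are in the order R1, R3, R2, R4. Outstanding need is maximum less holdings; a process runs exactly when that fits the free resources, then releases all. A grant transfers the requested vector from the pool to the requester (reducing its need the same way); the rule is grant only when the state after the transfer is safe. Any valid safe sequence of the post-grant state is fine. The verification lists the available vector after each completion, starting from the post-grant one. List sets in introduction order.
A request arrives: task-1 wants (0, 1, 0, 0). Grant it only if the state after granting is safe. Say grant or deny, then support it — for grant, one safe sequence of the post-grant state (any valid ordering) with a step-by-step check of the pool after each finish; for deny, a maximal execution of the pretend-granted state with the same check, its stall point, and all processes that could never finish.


GRANT — the state after the grant stays safe, e.g. via task-0, task-2, task-8, task-1.
Key observation: (2, 1, 0, 3) free after granting still covers task-0 first, and each release covers the next.
Step-by-step check of the post-grant state:
  pool = (2, 1, 0, 3)
  task-0 needs (1, 1, 0, 0) <= (2, 1, 0, 3) -> finishes; pool += (1, 2, 0, 3) = (3, 3, 0, 6)
  task-2 needs (0, 2, 0, 4) <= (3, 3, 0, 6) -> finishes; pool += (1, 2, 1, 1) = (4, 5, 1, 7)
  task-8 needs (3, 5, 1, 7) <= (4, 5, 1, 7) -> finishes; pool += (3, 3, 2, 3) = (7, 8, 3, 10)
  task-1 needs (4, 8, 2, 10) <= (7, 8, 3, 10) -> finishes; pool += (2, 3, 1, 1) = (9, 11, 4, 11)


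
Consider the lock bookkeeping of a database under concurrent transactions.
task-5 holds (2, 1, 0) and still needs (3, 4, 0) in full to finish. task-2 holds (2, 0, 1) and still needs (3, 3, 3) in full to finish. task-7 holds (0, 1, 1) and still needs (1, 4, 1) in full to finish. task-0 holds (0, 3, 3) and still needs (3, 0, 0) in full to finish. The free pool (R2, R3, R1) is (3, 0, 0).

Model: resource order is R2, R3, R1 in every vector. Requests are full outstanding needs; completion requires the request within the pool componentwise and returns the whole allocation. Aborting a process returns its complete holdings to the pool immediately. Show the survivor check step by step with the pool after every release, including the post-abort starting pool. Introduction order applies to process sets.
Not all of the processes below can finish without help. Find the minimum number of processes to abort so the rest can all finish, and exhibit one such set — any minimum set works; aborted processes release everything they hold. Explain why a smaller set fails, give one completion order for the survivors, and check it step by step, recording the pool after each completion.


Minimum abort set: task-7.
Key observation: the deadlocked task-5 becomes finishable only because task-7 released (0, 1, 1); it completes at step 2 below.
No smaller set exists: with zero aborts the deadlock remains.
One survivor order: task-0, task-5, task-2. Check, step by step (post-abort pool first):
  pool = (3, 1, 1)
  task-0 needs (3, 0, 0) <= (3, 1, 1) -> finishes; pool += (0, 3, 3) = (3, 4, 4)
  task-5 needs (3, 4, 0) <= (3, 4, 4) -> finishes; pool += (2, 1, 0) = (5, 5, 4)
  task-2 needs (3, 3, 3) <= (5, 5, 4) -> finishes; pool += (2, 0, 1) = (7, 5, 5)


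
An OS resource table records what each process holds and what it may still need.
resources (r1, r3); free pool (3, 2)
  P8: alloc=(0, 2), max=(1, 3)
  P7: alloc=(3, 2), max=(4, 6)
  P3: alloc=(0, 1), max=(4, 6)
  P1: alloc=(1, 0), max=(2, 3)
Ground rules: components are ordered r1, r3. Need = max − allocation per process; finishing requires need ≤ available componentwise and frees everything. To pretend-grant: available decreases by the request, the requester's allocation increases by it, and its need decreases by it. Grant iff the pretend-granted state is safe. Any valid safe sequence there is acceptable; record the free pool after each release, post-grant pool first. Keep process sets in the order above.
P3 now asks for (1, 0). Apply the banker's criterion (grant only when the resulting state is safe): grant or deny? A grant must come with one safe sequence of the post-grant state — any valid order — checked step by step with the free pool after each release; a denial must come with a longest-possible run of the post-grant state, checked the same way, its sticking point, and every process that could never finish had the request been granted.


GRANT: granting preserves safety; a valid post-grant sequence is P8, P7, P1, P3.
Key observation: the transfer keeps a workable pool ((2, 2)); P8 starts the safe sequence.
Step-by-step check of the post-grant state:
  pool = (2, 2)
  P8: need (1, 1) fits (2, 2); releases (0, 2), pool now (2, 4)
  P7: need (1, 4) fits (2, 4); releases (3, 2), pool now (5, 6)
  P1: need (1, 3) fits (5, 6); releases (1, 0), pool now (6, 6)
  P3: need (3, 5) fits (6, 6); releases (1, 1), pool now (7, 7)


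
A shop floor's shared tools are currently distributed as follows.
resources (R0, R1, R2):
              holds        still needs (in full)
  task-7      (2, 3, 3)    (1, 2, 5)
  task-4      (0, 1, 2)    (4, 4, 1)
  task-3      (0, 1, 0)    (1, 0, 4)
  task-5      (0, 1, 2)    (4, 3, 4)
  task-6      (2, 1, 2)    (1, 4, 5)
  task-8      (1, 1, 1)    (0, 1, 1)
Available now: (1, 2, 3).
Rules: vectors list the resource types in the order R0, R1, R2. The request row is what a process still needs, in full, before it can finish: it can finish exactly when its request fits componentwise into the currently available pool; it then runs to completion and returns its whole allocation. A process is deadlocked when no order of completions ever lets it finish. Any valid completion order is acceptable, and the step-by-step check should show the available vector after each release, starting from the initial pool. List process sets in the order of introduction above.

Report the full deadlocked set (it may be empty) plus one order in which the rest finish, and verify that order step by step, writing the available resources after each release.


The deadlocked set is task-7, task-4, task-5 and task-6.
Key observation: after task-8, task-3 the pool peaks at (2, 4, 4), and each blocked process is short somewhere: task-7 on R2; task-4 on R0; task-5 on R0; task-6 on R2.
One completion order for the rest: task-8, task-3. Check, step by step:
  pool = (1, 2, 3)
  run task-8 (needs (0, 1, 1), free (1, 2, 3)); after release of (1, 1, 1) the pool is (2, 3, 4)
  run task-3 (needs (1, 0, 4), free (2, 3, 4)); after release of (0, 1, 0) the pool is (2, 4, 4)
The blocked processes can never fit:
  task-7 cannot run: need (1, 2, 5) vs free (2, 4, 4) (insufficient R2)
  task-4 cannot run: need (4, 4, 1) vs free (2, 4, 4) (insufficient R0)
  task-5 cannot run: need (4, 3, 4) vs free (2, 4, 4) (insufficient R0)
  task-6 cannot run: need (1, 4, 5) vs free (2, 4, 4) (insufficient R2)


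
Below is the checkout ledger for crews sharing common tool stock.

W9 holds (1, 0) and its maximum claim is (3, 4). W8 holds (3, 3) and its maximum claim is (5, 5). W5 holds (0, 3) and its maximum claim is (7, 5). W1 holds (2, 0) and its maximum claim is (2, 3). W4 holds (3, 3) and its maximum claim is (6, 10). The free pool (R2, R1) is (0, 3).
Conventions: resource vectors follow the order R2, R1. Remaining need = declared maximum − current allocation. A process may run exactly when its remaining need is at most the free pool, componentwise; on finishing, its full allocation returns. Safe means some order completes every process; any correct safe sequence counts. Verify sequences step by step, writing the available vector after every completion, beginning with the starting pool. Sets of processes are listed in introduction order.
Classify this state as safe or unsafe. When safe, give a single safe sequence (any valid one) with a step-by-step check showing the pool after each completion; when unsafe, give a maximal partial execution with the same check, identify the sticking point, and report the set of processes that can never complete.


UNSAFE — no complete ordering exists.
Key observation: after W1, W8, W9 the pool peaks at (6, 6), and each blocked process is short somewhere: W5 on R2; W4 on R1.
Going as far as possible: W1, W8, W9; after that, nothing fits. Verifying each step:
  pool = (0, 3)
  run W1 (needs (0, 3), free (0, 3)); after release of (2, 0) the pool is (2, 3)
  run W8 (needs (2, 2), free (2, 3)); after release of (3, 3) the pool is (5, 6)
  run W9 (needs (2, 4), free (5, 6)); after release of (1, 0) the pool is (6, 6)
  W5 cannot run: need (7, 2) vs free (6, 6) (insufficient R2)
  W4 cannot run: need (3, 7) vs free (6, 6) (insufficient R1)
Never able to finish: W5 and W4.


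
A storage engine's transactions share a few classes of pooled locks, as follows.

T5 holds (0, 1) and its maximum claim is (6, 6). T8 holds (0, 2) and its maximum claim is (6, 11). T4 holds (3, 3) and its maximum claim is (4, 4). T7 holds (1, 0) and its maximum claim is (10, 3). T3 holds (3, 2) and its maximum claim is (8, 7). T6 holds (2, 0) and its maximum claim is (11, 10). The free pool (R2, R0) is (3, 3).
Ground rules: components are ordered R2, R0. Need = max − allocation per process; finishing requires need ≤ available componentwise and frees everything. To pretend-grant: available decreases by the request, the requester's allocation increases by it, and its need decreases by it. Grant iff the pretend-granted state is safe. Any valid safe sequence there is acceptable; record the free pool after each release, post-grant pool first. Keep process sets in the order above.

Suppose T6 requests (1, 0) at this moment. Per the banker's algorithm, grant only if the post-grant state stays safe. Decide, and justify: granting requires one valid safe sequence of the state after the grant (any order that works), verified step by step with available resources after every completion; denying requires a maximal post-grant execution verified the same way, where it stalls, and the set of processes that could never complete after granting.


GRANT. The post-grant state is safe; one safe sequence: T4, T3, T5, T8, T6, T7.
Key observation: even at the reduced pool (2, 3), T4 fits immediately, so safety survives the grant.
Verifying the post-grant state step by step:
  pool = (2, 3)
  T4 needs (1, 1) <= (2, 3) -> finishes; pool += (3, 3) = (5, 6)
  T3 needs (5, 5) <= (5, 6) -> finishes; pool += (3, 2) = (8, 8)
  T5 needs (6, 5) <= (8, 8) -> finishes; pool += (0, 1) = (8, 9)
  T8 needs (6, 9) <= (8, 9) -> finishes; pool += (0, 2) = (8, 11)
  T6 needs (8, 10) <= (8, 11) -> finishes; pool += (3, 0) = (11, 11)
  T7 needs (9, 3) <= (11, 11) -> finishes; pool += (1, 0) = (12, 11)


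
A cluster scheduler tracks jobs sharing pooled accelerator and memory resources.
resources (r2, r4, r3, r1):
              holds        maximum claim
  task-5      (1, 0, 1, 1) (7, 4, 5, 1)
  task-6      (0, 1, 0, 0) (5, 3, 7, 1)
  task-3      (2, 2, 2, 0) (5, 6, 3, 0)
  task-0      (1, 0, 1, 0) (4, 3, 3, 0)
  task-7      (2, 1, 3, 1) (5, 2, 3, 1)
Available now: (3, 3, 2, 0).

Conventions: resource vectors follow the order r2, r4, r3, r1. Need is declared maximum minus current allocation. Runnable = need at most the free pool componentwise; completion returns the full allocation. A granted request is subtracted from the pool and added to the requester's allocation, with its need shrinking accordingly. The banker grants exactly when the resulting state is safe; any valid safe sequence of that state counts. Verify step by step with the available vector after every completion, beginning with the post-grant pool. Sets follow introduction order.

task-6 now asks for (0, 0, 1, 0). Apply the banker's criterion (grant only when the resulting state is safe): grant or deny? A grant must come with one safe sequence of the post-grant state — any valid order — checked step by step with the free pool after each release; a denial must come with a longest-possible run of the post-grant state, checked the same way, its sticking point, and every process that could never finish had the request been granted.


GRANT: granting preserves safety; a valid post-grant sequence is task-7, task-3, task-6, task-5, task-0.
Key observation: with (3, 3, 1, 0) left after the transfer, task-7 can run at once — the state stays safe.
Check on the post-grant state, step by step:
  pool = (3, 3, 1, 0)
  run task-7 (needs (3, 1, 0, 0), free (3, 3, 1, 0)); after release of (2, 1, 3, 1) the pool is (5, 4, 4, 1)
  run task-3 (needs (3, 4, 1, 0), free (5, 4, 4, 1)); after release of (2, 2, 2, 0) the pool is (7, 6, 6, 1)
  run task-6 (needs (5, 2, 6, 1), free (7, 6, 6, 1)); after release of (0, 1, 1, 0) the pool is (7, 7, 7, 1)
  run task-5 (needs (6, 4, 4, 0), free (7, 7, 7, 1)); after release of (1, 0, 1, 1) the pool is (8, 7, 8, 2)
  run task-0 (needs (3, 3, 2, 0), free (8, 7, 8, 2)); after release of (1, 0, 1, 0) the pool is (9, 7, 9, 2)


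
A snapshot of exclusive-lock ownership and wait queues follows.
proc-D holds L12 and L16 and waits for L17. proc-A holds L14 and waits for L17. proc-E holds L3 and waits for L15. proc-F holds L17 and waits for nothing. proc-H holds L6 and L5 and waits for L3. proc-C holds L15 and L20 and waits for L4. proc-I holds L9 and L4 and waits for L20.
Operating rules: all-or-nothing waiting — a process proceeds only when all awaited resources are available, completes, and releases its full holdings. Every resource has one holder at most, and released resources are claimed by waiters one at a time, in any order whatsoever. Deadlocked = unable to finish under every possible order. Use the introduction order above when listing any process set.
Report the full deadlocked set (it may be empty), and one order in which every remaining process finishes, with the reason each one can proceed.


Deadlocked set: proc-E, proc-H, proc-C and proc-I.
Key observation: the wait chain closes on itself along proc-C -> proc-I -> proc-C; proc-E and proc-H wait into the deadlock from upstream.
A valid finishing order for the others: proc-F, proc-D, proc-A.
Verifying each step:
  run proc-F (it waits on nothing); releases L17
  run proc-D (all its waits — L17 — are resolved); releases L12 and L16
  run proc-A (all its waits — L17 — are resolved); releases L14


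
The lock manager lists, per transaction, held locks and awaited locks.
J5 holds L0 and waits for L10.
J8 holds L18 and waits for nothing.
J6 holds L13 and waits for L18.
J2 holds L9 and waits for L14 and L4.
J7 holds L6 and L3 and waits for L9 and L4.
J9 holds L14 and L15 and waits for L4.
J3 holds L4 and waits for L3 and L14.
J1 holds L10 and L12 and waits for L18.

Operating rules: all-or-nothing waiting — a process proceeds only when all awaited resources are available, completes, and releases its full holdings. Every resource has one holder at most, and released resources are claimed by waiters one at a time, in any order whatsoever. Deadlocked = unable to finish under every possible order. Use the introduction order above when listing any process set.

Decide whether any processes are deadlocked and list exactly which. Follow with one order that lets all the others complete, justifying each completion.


Deadlocked set: J2, J7, J9 and J3.
Key observation: the wait chain closes on itself along J2 -> J9 -> J3 -> J7 -> J2; no other process is dragged down with it.
The rest can finish in the order J8, J6, J1, J5.
Check, step by step:
  run J8 (it waits on nothing); releases L18
  J6 waits on L18 — all released -> runs and releases L13
  J1 waits on L18 — all released -> runs and releases L10 and L12
  J5 waits on L10 — all released -> runs and releases L0


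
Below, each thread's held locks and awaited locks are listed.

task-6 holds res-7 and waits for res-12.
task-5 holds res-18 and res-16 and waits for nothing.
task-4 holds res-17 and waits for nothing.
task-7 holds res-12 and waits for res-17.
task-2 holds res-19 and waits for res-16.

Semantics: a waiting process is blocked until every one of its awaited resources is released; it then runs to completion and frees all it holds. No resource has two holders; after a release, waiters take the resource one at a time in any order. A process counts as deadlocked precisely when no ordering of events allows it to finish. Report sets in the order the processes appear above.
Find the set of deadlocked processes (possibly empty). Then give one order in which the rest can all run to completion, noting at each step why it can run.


No process is deadlocked.
Key observation: although several processes wait, no cycle exists — each chain bottoms out at a free runner.
The rest can finish in the order task-4, task-7, task-5, task-2, task-6.
Verifying each step:
  task-4: no waits; runs immediately, freeing res-17
  task-7: everything it awaited (res-17) is free; runs, freeing res-12
  task-5: no waits; runs immediately, freeing res-18 and res-16
  task-2: everything it awaited (res-16) is free; runs, freeing res-19
  task-6: everything it awaited (res-12) is free; runs, freeing res-7


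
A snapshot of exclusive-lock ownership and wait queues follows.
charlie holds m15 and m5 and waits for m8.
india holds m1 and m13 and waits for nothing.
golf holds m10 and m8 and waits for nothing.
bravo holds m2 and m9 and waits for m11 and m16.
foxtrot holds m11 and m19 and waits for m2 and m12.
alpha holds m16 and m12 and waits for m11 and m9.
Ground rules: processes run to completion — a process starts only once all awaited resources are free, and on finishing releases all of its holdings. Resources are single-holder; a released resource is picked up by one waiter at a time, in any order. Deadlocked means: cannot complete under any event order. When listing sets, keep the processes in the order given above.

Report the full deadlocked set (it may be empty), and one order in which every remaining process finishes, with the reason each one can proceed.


Deadlocked: bravo, foxtrot and alpha.
Key observation: the waits loop around bravo -> foxtrot -> bravo with no way out; alpha is caught in further circular waits.
A valid finishing order for the others: golf, charlie, india.
Step-by-step check:
  golf: no waits; runs immediately, freeing m10 and m8
  charlie: everything it awaited (m8) is free; runs, freeing m15 and m5
  india: no waits; runs immediately, freeing m1 and m13


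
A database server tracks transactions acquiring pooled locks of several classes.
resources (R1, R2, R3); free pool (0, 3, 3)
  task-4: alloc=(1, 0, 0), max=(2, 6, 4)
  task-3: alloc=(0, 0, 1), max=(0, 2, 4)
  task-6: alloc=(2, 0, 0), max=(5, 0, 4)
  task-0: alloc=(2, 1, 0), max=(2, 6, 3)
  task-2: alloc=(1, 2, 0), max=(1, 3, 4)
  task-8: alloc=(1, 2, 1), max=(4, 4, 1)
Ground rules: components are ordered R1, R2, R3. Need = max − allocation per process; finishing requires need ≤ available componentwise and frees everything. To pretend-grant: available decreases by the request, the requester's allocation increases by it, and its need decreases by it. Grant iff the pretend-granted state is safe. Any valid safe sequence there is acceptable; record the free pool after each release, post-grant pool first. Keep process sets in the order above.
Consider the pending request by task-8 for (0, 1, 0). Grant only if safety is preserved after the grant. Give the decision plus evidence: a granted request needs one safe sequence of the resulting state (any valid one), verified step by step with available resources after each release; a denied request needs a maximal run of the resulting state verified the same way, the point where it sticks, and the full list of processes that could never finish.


DENY — the pretend-granted state is unsafe.
Key observation: after task-3, task-2 the pool peaks at (1, 4, 4), and each blocked process is short somewhere: task-4 on R2; task-6 on R1; task-0 on R2; task-8 on R1.
On the post-grant state, task-3, task-2 is a maximal run — nothing extends it. Walking it through:
  pool = (0, 2, 3)
  task-3 needs (0, 2, 3) <= (0, 2, 3) -> finishes; pool += (0, 0, 1) = (0, 2, 4)
  task-2 needs (0, 1, 4) <= (0, 2, 4) -> finishes; pool += (1, 2, 0) = (1, 4, 4)
  task-4 cannot run: need (1, 6, 4) vs free (1, 4, 4) (insufficient R2)
  task-6 cannot run: need (3, 0, 4) vs free (1, 4, 4) (insufficient R1)
  task-0 cannot run: need (0, 5, 3) vs free (1, 4, 4) (insufficient R2)
  task-8 cannot run: need (3, 1, 0) vs free (1, 4, 4) (insufficient R1)
Processes that could never finish after the grant: task-4, task-6, task-0 and task-8.


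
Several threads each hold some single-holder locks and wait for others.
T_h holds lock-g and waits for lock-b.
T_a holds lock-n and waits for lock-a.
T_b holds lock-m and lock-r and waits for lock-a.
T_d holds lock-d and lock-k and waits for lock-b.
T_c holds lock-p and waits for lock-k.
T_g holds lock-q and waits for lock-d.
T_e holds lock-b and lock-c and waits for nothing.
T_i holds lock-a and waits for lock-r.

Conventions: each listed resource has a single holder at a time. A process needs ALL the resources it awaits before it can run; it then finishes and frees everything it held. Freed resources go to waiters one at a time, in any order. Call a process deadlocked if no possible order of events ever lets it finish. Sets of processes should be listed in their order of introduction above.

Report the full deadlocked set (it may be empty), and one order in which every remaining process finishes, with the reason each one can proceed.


The deadlocked set is T_a, T_b and T_i.
Key observation: T_i -> T_b -> T_i is a circular wait — nothing in it can go first; T_a waits into the deadlock from upstream.
The rest can finish in the order T_e, T_d, T_c, T_g, T_h.
Step-by-step check:
  T_e waits on nothing -> runs at once and releases lock-b and lock-c
  T_d waits on lock-b — all released -> runs and releases lock-d and lock-k
  T_c waits on lock-k — all released -> runs and releases lock-p
  T_g waits on lock-d — all released -> runs and releases lock-q
  T_h waits on lock-b — all released -> runs and releases lock-g


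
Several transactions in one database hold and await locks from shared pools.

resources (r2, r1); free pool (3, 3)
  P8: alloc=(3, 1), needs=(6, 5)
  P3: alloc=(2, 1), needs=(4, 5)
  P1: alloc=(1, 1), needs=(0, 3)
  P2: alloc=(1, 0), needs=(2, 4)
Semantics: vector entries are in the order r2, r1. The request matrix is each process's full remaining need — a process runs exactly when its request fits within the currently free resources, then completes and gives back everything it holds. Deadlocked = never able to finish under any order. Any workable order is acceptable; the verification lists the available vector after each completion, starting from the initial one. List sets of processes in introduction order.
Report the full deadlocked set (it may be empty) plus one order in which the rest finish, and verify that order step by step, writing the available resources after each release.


Deadlocked: P8 and P3.
Key observation: even finishing P1, P2 leaves just (5, 4) free — too little r1 for any of the remaining processes.
The rest can finish in the order P1, P2. Walking it through:
  pool = (3, 3)
  P1 needs (0, 3) <= (3, 3) -> finishes; pool += (1, 1) = (4, 4)
  P2 needs (2, 4) <= (4, 4) -> finishes; pool += (1, 0) = (5, 4)
The stuck group stays short no matter what:
  P8 cannot run: need (6, 5) vs free (5, 4) (insufficient r2 and r1)
  P3 cannot run: need (4, 5) vs free (5, 4) (insufficient r1)


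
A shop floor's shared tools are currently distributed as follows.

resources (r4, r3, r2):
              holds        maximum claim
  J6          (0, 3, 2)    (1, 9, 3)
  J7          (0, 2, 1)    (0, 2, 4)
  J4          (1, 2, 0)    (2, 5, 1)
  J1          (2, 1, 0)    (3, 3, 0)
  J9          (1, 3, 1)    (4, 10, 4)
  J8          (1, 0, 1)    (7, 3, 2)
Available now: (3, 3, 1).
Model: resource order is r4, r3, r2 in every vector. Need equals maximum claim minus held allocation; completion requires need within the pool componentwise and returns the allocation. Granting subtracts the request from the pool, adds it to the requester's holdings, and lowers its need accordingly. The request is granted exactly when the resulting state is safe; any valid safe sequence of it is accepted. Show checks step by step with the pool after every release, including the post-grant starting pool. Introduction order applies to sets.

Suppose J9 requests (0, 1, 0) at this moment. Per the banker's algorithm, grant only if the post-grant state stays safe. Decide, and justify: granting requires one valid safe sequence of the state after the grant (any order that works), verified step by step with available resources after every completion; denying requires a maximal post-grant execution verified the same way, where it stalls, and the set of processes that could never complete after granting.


DENY: after the grant no complete ordering would exist.
Key observation: after J1, J4, J8 the pool peaks at (7, 5, 2), and each blocked process is short somewhere: J6 on r3; J7 on r2; J9 on r3, r2.
On the post-grant state, J1, J4, J8 is a maximal run — nothing extends it. Step-by-step check:
  pool = (3, 2, 1)
  run J1 (needs (1, 2, 0), free (3, 2, 1)); after release of (2, 1, 0) the pool is (5, 3, 1)
  run J4 (needs (1, 3, 1), free (5, 3, 1)); after release of (1, 2, 0) the pool is (6, 5, 1)
  run J8 (needs (6, 3, 1), free (6, 5, 1)); after release of (1, 0, 1) the pool is (7, 5, 2)
  J6 cannot run: need (1, 6, 1) vs free (7, 5, 2) (insufficient r3)
  J7 cannot run: need (0, 0, 3) vs free (7, 5, 2) (insufficient r2)
  J9 cannot run: need (3, 6, 3) vs free (7, 5, 2) (insufficient r3 and r2)
Post-grant, the permanently blocked set is J6, J7 and J9.


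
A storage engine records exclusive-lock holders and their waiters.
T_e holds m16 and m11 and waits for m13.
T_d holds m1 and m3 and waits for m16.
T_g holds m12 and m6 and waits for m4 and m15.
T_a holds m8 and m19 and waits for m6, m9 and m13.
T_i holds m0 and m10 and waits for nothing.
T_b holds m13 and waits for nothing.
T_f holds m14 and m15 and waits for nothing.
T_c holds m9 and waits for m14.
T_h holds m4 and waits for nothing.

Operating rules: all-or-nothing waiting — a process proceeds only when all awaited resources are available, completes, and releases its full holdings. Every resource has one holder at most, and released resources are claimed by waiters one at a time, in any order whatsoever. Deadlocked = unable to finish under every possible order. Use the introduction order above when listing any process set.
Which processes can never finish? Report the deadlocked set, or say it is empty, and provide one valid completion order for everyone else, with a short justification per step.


No process is deadlocked.
Key observation: the waits form no ring: some process can always run, and its releases unblock the others one by one.
One completion order for the rest: T_b, T_f, T_h, T_g, T_i, T_c, T_e, T_d, T_a.
Check, step by step:
  T_b waits on nothing -> runs at once and releases m13
  T_f waits on nothing -> runs at once and releases m14 and m15
  T_h waits on nothing -> runs at once and releases m4
  T_g waits on m4 and m15 — all released -> runs and releases m12 and m6
  T_i waits on nothing -> runs at once and releases m0 and m10
  T_c waits on m14 — all released -> runs and releases m9
  T_e waits on m13 — all released -> runs and releases m16 and m11
  T_d waits on m16 — all released -> runs and releases m1 and m3
  T_a waits on m6, m9 and m13 — all released -> runs and releases m8 and m19


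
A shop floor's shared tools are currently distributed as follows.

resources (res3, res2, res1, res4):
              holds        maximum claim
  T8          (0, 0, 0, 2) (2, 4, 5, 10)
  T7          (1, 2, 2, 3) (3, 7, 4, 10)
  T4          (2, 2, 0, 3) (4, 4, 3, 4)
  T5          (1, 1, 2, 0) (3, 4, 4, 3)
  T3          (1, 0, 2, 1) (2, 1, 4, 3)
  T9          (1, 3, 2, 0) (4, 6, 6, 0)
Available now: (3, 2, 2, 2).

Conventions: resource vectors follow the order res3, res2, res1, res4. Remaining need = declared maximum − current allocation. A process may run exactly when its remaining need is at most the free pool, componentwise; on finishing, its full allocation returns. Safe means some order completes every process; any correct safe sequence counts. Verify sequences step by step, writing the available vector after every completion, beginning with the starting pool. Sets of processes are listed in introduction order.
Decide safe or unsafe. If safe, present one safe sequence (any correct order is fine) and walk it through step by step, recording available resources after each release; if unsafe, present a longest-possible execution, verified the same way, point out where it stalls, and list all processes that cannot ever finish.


UNSAFE.
Key observation: once T3, T4, T5, T9 finish, the pool peaks at (8, 8, 8, 6) — and every remaining process still needs more res4 than that.
The run T3, T4, T5, T9 cannot be extended any further. Step-by-step check:
  pool = (3, 2, 2, 2)
  T3 needs (1, 1, 2, 2) <= (3, 2, 2, 2) -> finishes; pool += (1, 0, 2, 1) = (4, 2, 4, 3)
  T4 needs (2, 2, 3, 1) <= (4, 2, 4, 3) -> finishes; pool += (2, 2, 0, 3) = (6, 4, 4, 6)
  T5 needs (2, 3, 2, 3) <= (6, 4, 4, 6) -> finishes; pool += (1, 1, 2, 0) = (7, 5, 6, 6)
  T9 needs (3, 3, 4, 0) <= (7, 5, 6, 6) -> finishes; pool += (1, 3, 2, 0) = (8, 8, 8, 6)
  blocked: T8 wants (2, 4, 5, 8), pool (8, 8, 8, 6) — not enough res4
  blocked: T7 wants (2, 5, 2, 7), pool (8, 8, 8, 6) — not enough res4
Processes that can never finish: T8 and T7.


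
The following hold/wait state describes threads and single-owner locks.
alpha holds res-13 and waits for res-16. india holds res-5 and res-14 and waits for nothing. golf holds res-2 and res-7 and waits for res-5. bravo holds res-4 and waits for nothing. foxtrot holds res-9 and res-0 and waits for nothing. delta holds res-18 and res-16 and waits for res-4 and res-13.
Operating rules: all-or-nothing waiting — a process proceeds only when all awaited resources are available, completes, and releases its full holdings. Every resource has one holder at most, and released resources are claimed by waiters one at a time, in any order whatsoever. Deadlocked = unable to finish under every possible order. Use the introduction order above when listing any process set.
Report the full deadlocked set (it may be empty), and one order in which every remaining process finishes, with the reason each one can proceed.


Deadlocked set: alpha and delta.
Key observation: the cycle alpha -> delta -> alpha can never break — each member waits on the next; no other process is dragged down with it.
A valid finishing order for the others: india, bravo, golf, foxtrot.
Step-by-step check:
  run india (it waits on nothing); releases res-5 and res-14
  run bravo (it waits on nothing); releases res-4
  golf waits on res-5 — all released -> runs and releases res-2 and res-7
  run foxtrot (it waits on nothing); releases res-9 and res-0


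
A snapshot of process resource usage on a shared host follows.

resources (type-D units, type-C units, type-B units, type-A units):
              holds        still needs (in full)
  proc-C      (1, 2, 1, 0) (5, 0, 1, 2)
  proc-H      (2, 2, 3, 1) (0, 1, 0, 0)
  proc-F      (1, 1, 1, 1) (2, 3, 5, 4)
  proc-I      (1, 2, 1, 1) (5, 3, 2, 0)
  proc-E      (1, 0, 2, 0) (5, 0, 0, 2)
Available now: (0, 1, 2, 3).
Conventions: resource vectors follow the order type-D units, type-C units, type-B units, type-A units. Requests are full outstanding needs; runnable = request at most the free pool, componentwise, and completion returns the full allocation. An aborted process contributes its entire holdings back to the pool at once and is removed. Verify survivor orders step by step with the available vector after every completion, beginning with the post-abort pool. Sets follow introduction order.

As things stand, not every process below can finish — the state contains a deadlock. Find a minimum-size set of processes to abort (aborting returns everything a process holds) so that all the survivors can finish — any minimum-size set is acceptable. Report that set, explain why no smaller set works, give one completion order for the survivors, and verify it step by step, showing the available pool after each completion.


The answer: abort proc-C and proc-I.
Key observation: proc-E was stuck for good until proc-C and proc-I gave back (2, 4, 2, 1); in the order shown it finishes at step 3.
Minimality, checking each single-abort alternative: proc-C alone leaves proc-I blocked (short on type-D units); proc-H alone leaves proc-C blocked (short on type-D units); proc-F alone leaves proc-C blocked (short on type-D units); proc-I alone leaves proc-C blocked (short on type-D units); proc-E alone leaves proc-C blocked (short on type-D units).
Survivors finish in the order: proc-H, proc-F, proc-E. Walking it through (pool after the aborts first):
  pool = (2, 5, 4, 4)
  proc-H needs (0, 1, 0, 0) <= (2, 5, 4, 4) -> finishes; pool += (2, 2, 3, 1) = (4, 7, 7, 5)
  proc-F needs (2, 3, 5, 4) <= (4, 7, 7, 5) -> finishes; pool += (1, 1, 1, 1) = (5, 8, 8, 6)
  proc-E needs (5, 0, 0, 2) <= (5, 8, 8, 6) -> finishes; pool += (1, 0, 2, 0) = (6, 8, 10, 6)


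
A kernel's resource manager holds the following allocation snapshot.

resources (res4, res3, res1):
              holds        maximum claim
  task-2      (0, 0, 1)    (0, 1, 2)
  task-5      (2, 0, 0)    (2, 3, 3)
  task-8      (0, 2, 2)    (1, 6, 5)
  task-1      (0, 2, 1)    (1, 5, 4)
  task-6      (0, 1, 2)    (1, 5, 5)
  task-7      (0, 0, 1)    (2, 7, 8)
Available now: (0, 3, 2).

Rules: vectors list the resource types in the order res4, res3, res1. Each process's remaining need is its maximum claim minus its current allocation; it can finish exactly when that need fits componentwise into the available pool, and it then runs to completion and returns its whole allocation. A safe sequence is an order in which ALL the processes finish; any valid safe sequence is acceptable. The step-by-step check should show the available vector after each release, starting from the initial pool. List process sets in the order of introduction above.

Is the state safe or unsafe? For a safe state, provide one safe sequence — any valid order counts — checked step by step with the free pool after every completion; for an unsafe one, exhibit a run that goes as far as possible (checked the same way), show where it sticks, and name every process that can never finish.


SAFE — a valid safe sequence is task-2, task-5, task-1, task-8, task-6, task-7.
Key observation: task-5 is the earliest step where a requested resource binds exactly: need (0, 3, 3), pool (0, 3, 3) at its turn.
Walking it through:
  pool = (0, 3, 2)
  run task-2 (needs (0, 1, 1), free (0, 3, 2)); after release of (0, 0, 1) the pool is (0, 3, 3)
  run task-5 (needs (0, 3, 3), free (0, 3, 3)); after release of (2, 0, 0) the pool is (2, 3, 3)
  run task-1 (needs (1, 3, 3), free (2, 3, 3)); after release of (0, 2, 1) the pool is (2, 5, 4)
  run task-8 (needs (1, 4, 3), free (2, 5, 4)); after release of (0, 2, 2) the pool is (2, 7, 6)
  run task-6 (needs (1, 4, 3), free (2, 7, 6)); after release of (0, 1, 2) the pool is (2, 8, 8)
  run task-7 (needs (2, 7, 7), free (2, 8, 8)); after release of (0, 0, 1) the pool is (2, 8, 9)


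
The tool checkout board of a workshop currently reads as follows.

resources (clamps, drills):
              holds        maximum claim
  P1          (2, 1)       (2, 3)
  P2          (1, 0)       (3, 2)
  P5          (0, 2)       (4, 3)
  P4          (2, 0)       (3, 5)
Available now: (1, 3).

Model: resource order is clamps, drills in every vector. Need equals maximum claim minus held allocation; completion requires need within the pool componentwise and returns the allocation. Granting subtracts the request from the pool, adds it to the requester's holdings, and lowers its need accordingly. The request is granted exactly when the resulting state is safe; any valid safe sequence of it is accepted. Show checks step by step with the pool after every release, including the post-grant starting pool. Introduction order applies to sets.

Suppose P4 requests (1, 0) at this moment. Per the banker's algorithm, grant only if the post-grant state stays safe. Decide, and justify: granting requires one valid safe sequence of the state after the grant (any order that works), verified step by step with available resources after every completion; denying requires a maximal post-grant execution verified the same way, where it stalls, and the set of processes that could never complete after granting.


DENY. Granting would leave the state unsafe.
Key observation: after P1, P2 the pool peaks at (3, 4), and each blocked process is short somewhere: P5 on clamps; P4 on drills.
Pretend the grant happened; the run P1, P2 goes as far as possible. Check, step by step:
  pool = (0, 3)
  run P1 (needs (0, 2), free (0, 3)); after release of (2, 1) the pool is (2, 4)
  run P2 (needs (2, 2), free (2, 4)); after release of (1, 0) the pool is (3, 4)
  P5 still needs (4, 1) but only (3, 4) is free — short on clamps
  P4 still needs (0, 5) but only (3, 4) is free — short on drills
Had the request been granted, P5 and P4 could never finish.


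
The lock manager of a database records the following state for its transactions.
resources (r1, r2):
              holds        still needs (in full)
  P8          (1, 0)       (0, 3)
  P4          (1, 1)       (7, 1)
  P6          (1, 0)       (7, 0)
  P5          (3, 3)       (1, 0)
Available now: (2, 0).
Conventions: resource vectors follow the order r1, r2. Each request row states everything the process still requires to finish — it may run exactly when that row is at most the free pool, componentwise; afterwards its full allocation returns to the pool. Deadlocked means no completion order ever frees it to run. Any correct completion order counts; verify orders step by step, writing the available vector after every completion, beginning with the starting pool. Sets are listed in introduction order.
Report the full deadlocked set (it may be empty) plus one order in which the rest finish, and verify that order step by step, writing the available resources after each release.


Deadlocked: P4 and P6.
Key observation: P5, P8 can finish, but then (6, 3) is all there is, and the blocked group's r1 demands exceed it.
One completion order for the rest: P5, P8. Check, step by step:
  pool = (2, 0)
  run P5 (needs (1, 0), free (2, 0)); after release of (3, 3) the pool is (5, 3)
  run P8 (needs (0, 3), free (5, 3)); after release of (1, 0) the pool is (6, 3)
The stuck group stays short no matter what:
  P4 cannot run: need (7, 1) vs free (6, 3) (insufficient r1)
  P6 cannot run: need (7, 0) vs free (6, 3) (insufficient r1)
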